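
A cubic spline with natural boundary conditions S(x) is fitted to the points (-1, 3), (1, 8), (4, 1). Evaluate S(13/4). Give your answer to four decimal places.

3.7695

With m_i denoting the second derivative at x_i, h_i = 2, 3, and Δ_i = (y_(i+1) − y_i)/h_i = 5/2, -7/3:
  2·m_0 + 10·m_1 + 3·m_2 = 6(Δ_1 - Δ_0) = -29
Natural end conditions: m_0 = m_2 = 0.
Solving the tridiagonal system: m_0 = 0, m_1 = -29/10, m_2 = 0.
On [1, 4], S(x) = 8 + 17/30·(x - 1) - 29/20·(x - 1)² + 29/180·(x - 1)³.
With (x - 1) = 9/4: S(13/4) = 965/256.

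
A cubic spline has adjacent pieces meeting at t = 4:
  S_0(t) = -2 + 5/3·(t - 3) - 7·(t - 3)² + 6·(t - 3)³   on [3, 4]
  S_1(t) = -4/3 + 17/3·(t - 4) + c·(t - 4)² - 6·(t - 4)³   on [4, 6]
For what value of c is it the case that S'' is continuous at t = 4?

11

S_0''(t) = -14 + 36·(t - 3), so S_0''(4) = 22. On the right, S_1''(4) = 2c, so c = 11.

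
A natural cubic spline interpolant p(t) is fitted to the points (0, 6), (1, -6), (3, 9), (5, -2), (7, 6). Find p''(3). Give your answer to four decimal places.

-19.2073

Let M_i = p''(x_i). Step sizes h_i = 1, 2, 2, 2; slopes of the chords Δ_i = (y_(i+1) - y_i)/h_i = -12, 15/2, -11/2, 4.
  1·M_0 + 6·M_1 + 2·M_2 = 6(Δ_1 - Δ_0) = 117
  2·M_1 + 8·M_2 + 2·M_3 = 6(Δ_2 - Δ_1) = -78
  2·M_2 + 8·M_3 + 2·M_4 = 6(Δ_3 - Δ_2) = 57
Natural end conditions: M_0 = M_4 = 0.
Forward elimination and back-substitution give M_0 = 0, M_1 = 1062/41, M_2 = -1575/82, M_3 = 489/41, M_4 = 0.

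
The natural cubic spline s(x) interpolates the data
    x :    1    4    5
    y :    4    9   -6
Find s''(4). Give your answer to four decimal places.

Write M_i for s''(x_i). With h_i = 3, 1 and divided differences Δ_i = 5/3, -15, the continuity of s' gives the tridiagonal system
  3·M_0 + 8·M_1 + 1·M_2 = 6(Δ_1 - Δ_0) = -100
Natural end conditions: M_0 = M_2 = 0.
Hence M_0 = 0, M_1 = -25/2, M_2 = 0.

-12.5000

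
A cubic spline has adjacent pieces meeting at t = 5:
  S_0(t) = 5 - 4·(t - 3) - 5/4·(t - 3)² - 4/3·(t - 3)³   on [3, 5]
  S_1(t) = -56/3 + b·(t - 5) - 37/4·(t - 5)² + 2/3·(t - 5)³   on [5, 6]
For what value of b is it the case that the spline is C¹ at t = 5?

S_0'(t) = -4 - 5/2·(t - 3) - 4·(t - 3)², so S_0'(5) = -25. On the right, S_1'(5) = b, so b = -25.

-25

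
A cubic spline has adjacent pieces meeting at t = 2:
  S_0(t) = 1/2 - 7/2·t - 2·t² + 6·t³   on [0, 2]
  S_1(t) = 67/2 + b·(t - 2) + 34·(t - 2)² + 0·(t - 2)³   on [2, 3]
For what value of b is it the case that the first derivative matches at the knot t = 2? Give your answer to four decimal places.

60.5000

S_0'(t) = -7/2 - 4·t + 18·t², so S_0'(2) = 121/2. On the right, S_1'(2) = b, so b = 121/2.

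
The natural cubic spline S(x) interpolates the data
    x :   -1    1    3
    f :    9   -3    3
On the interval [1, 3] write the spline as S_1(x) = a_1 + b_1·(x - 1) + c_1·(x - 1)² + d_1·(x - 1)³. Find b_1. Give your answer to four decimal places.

Put M_i = S'' at the i-th knot. Here h = (2, 2) and Δ = (-6, 3), so the interior equations h_(i-1)·M_(i-1) + 2(h_(i-1)+h_i)·M_i + h_i·M_(i+1) = 6(Δ_i − Δ_(i-1)) read
  2·M_0 + 8·M_1 + 2·M_2 = 6(Δ_1 - Δ_0) = 54
Natural end conditions: M_0 = M_2 = 0.
Forward elimination and back-substitution give M_0 = 0, M_1 = 27/4, M_2 = 0.
On [1, 3], with S_1(x) = a_1 + b_1·(x - 1) + c_1·(x - 1)² + d_1·(x - 1)³: c_1 = M_1/2 = 27/8, d_1 = (M_2 - M_1)/(6h_1) = -9/16, b_1 = Δ_1 - h_1(2M_1 + M_2)/6 = -3/2.

-1.5000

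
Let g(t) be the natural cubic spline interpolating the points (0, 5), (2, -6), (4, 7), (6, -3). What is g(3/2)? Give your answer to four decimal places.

Put σ_i = g'' at the i-th knot. Here h = (2, 2, 2) and Δ = (-11/2, 13/2, -5), so the interior equations h_(i-1)·σ_(i-1) + 2(h_(i-1)+h_i)·σ_i + h_i·σ_(i+1) = 6(Δ_i − Δ_(i-1)) read
  2·σ_0 + 8·σ_1 + 2·σ_2 = 6(Δ_1 - Δ_0) = 72
  2·σ_1 + 8·σ_2 + 2·σ_3 = 6(Δ_2 - Δ_1) = -69
Natural end conditions: σ_0 = σ_3 = 0.
Solving: σ_0 = 0, σ_1 = 119/10, σ_2 = -58/5, σ_3 = 0.
On [0, 2], g(t) = 5 - 142/15·t + 0·t² + 119/120·t³.
With t = 3/2: g(3/2) = -1873/320.

-5.8531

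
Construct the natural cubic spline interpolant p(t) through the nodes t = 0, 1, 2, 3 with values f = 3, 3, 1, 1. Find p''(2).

4

Write σ_i for p''(x_i). With h_i = 1, 1, 1 and divided differences Δ_i = 0, -2, 0, the continuity of p' gives the tridiagonal system
  1·σ_0 + 4·σ_1 + 1·σ_2 = 6(Δ_1 - Δ_0) = -12
  1·σ_1 + 4·σ_2 + 1·σ_3 = 6(Δ_2 - Δ_1) = 12
Natural end conditions: σ_0 = σ_3 = 0.
Hence σ_0 = 0, σ_1 = -4, σ_2 = 4, σ_3 = 0.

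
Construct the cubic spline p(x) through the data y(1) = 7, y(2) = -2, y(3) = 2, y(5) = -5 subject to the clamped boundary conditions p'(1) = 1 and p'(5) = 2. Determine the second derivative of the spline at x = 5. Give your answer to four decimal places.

Let M_i = p''(x_i). Step sizes h_i = 1, 1, 2; slopes of the chords Δ_i = (y_(i+1) - y_i)/h_i = -9, 4, -7/2.
  1·M_0 + 4·M_1 + 1·M_2 = 6(Δ_1 - Δ_0) = 78
  1·M_1 + 6·M_2 + 2·M_3 = 6(Δ_2 - Δ_1) = -45
Clamped end conditions give two more equations: 2h_0·M_0 + h_0·M_1 = 6(Δ_0 - p'(1)) = -60 and h_2·M_2 + 2h_2·M_3 = 6(p'(5) - Δ_2) = 33.
Solving: M_0 = -1061/22, M_1 = 401/11, M_2 = -431/22, M_3 = 397/22.

18.0455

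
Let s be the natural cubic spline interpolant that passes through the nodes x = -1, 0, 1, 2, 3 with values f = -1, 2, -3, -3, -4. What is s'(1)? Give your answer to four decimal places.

Write σ_i for s''(x_i). With h_i = 1, 1, 1, 1 and divided differences Δ_i = 3, -5, 0, -1, the continuity of s' gives the tridiagonal system
  1·σ_0 + 4·σ_1 + 1·σ_2 = 6(Δ_1 - Δ_0) = -48
  1·σ_1 + 4·σ_2 + 1·σ_3 = 6(Δ_2 - Δ_1) = 30
  1·σ_2 + 4·σ_3 + 1·σ_4 = 6(Δ_3 - Δ_2) = -6
Natural end conditions: σ_0 = σ_4 = 0.
Forward elimination and back-substitution give σ_0 = 0, σ_1 = -423/28, σ_2 = 87/7, σ_3 = -129/28, σ_4 = 0.
On [1, 2], s'(x) = b_2 + 2c_2·(x - 1) + 3d_2·(x - 1)² with b_2 = Δ_2 - h_2(2σ_2 + σ_3)/6 = -27/8, c_2 = σ_2/2 = 87/14, d_2 = (σ_3 - σ_2)/(6h_2) = -159/56. So s'(1) = -27/8.

-3.3750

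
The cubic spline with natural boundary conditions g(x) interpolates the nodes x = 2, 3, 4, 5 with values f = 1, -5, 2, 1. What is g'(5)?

Write M_i for g''(x_i). With h_i = 1, 1, 1 and divided differences Δ_i = -6, 7, -1, the continuity of g' gives the tridiagonal system
  1·M_0 + 4·M_1 + 1·M_2 = 6(Δ_1 - Δ_0) = 78
  1·M_1 + 4·M_2 + 1·M_3 = 6(Δ_2 - Δ_1) = -48
Natural end conditions: M_0 = M_3 = 0.
Forward elimination and back-substitution give M_0 = 0, M_1 = 24, M_2 = -18, M_3 = 0.
On [4, 5], g'(x) = b_2 + 2c_2·(x - 4) + 3d_2·(x - 4)² with b_2 = Δ_2 - h_2(2M_2 + M_3)/6 = 5, c_2 = M_2/2 = -9, d_2 = (M_3 - M_2)/(6h_2) = 3. So g'(5) = -4.

-4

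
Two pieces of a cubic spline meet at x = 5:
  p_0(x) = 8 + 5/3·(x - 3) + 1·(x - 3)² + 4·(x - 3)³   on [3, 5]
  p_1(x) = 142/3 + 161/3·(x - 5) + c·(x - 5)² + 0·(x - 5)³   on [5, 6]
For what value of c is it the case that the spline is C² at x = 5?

25

p_0''(x) = 2 + 24·(x - 3), so p_0''(5) = 50. On the right, p_1''(5) = 2c, so c = 25.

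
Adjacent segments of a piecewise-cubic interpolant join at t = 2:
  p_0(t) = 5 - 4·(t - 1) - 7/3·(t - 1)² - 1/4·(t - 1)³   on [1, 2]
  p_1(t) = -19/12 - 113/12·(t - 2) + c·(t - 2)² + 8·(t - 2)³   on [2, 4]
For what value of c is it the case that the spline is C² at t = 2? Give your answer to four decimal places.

p_0''(t) = -14/3 - 3/2·(t - 1), so p_0''(2) = -37/6. On the right, p_1''(2) = 2c, so c = -37/12.

-3.0833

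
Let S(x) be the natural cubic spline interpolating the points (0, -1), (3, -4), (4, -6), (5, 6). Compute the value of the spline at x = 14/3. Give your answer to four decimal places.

Let M_i = S''(x_i). Step sizes h_i = 3, 1, 1; slopes of the chords Δ_i = (y_(i+1) - y_i)/h_i = -1, -2, 12.
  3·M_0 + 8·M_1 + 1·M_2 = 6(Δ_1 - Δ_0) = -6
  1·M_1 + 4·M_2 + 1·M_3 = 6(Δ_2 - Δ_1) = 84
Natural end conditions: M_0 = M_3 = 0.
Forward elimination and back-substitution give M_0 = 0, M_1 = -108/31, M_2 = 678/31, M_3 = 0.
On [4, 5], S(x) = -6 + 146/31·(x - 4) + 339/31·(x - 4)² - 113/31·(x - 4)³.
With (x - 4) = 2/3: S(14/3) = 770/837.

0.9200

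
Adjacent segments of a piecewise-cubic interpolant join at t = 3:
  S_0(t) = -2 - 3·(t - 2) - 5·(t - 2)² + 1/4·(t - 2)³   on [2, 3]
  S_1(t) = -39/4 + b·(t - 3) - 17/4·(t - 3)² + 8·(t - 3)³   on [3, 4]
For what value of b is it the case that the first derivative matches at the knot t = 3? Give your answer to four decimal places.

-12.2500

S_0'(t) = -3 - 10·(t - 2) + 3/4·(t - 2)², so S_0'(3) = -49/4. On the right, S_1'(3) = b, so b = -49/4.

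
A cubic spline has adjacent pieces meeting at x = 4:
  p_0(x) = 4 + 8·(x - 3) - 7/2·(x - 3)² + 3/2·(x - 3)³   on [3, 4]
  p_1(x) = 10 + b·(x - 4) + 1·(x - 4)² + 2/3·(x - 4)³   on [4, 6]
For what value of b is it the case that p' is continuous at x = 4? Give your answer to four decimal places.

5.5000

p_0'(x) = 8 - 7·(x - 3) + 9/2·(x - 3)², so p_0'(4) = 11/2. On the right, p_1'(4) = b, so b = 11/2.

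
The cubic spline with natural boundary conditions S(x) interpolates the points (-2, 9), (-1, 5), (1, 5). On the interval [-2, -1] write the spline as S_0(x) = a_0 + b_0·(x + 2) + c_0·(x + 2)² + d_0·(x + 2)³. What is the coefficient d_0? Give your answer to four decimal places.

Write σ_i for S''(x_i). With h_i = 1, 2 and divided differences Δ_i = -4, 0, the continuity of S' gives the tridiagonal system
  1·σ_0 + 6·σ_1 + 2·σ_2 = 6(Δ_1 - Δ_0) = 24
Natural end conditions: σ_0 = σ_2 = 0.
Solving the tridiagonal system: σ_0 = 0, σ_1 = 4, σ_2 = 0.
On [-2, -1], with S_0(x) = a_0 + b_0·(x + 2) + c_0·(x + 2)² + d_0·(x + 2)³: c_0 = σ_0/2 = 0, d_0 = (σ_1 - σ_0)/(6h_0) = 2/3, b_0 = Δ_0 - h_0(2σ_0 + σ_1)/6 = -14/3.

0.6667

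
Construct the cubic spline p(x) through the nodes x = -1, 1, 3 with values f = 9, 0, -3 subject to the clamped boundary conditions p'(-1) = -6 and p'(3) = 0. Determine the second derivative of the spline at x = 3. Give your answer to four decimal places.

1.5000

Write m_i for p''(x_i). With h_i = 2, 2 and divided differences Δ_i = -9/2, -3/2, the continuity of p' gives the tridiagonal system
  2·m_0 + 8·m_1 + 2·m_2 = 6(Δ_1 - Δ_0) = 18
Clamped end conditions give two more equations: 2h_0·m_0 + h_0·m_1 = 6(Δ_0 - p'(-1)) = 9 and h_1·m_1 + 2h_1·m_2 = 6(p'(3) - Δ_1) = 9.
Solving the tridiagonal system: m_0 = 3/2, m_1 = 3/2, m_2 = 3/2.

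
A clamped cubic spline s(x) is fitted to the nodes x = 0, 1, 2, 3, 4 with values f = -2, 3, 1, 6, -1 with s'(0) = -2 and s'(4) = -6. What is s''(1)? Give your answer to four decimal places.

-24.7857

With M_i denoting the second derivative at x_i, h_i = 1, 1, 1, 1, and Δ_i = (y_(i+1) − y_i)/h_i = 5, -2, 5, -7:
  1·M_0 + 4·M_1 + 1·M_2 = 6(Δ_1 - Δ_0) = -42
  1·M_1 + 4·M_2 + 1·M_3 = 6(Δ_2 - Δ_1) = 42
  1·M_2 + 4·M_3 + 1·M_4 = 6(Δ_3 - Δ_2) = -72
Clamped end conditions give two more equations: 2h_0·M_0 + h_0·M_1 = 6(Δ_0 - s'(0)) = 42 and h_3·M_3 + 2h_3·M_4 = 6(s'(4) - Δ_3) = 6.
Hence M_0 = 935/28, M_1 = -347/14, M_2 = 95/4, M_3 = -395/14, M_4 = 479/28.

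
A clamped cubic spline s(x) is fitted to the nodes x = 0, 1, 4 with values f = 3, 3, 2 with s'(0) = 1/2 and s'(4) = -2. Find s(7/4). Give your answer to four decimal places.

Put m_i = s'' at the i-th knot. Here h = (1, 3) and Δ = (0, -1/3), so the interior equations h_(i-1)·m_(i-1) + 2(h_(i-1)+h_i)·m_i + h_i·m_(i+1) = 6(Δ_i − Δ_(i-1)) read
  1·m_0 + 8·m_1 + 3·m_2 = 6(Δ_1 - Δ_0) = -2
Clamped end conditions give two more equations: 2h_0·m_0 + h_0·m_1 = 6(Δ_0 - s'(0)) = -3 and h_1·m_1 + 2h_1·m_2 = 6(s'(4) - Δ_1) = -10.
Forward elimination and back-substitution give m_0 = -15/8, m_1 = 3/4, m_2 = -49/24.
On [1, 4], s(x) = 3 - 1/16·(x - 1) + 3/8·(x - 1)² - 67/432·(x - 1)³.
With (x - 1) = 3/4: s(7/4) = 3173/1024.

3.0986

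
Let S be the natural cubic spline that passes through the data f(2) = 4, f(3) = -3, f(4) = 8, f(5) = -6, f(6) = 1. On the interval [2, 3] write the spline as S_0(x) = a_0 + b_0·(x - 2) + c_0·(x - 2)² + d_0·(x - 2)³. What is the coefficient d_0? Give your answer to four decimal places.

With M_i denoting the second derivative at x_i, h_i = 1, 1, 1, 1, and Δ_i = (y_(i+1) − y_i)/h_i = -7, 11, -14, 7:
  1·M_0 + 4·M_1 + 1·M_2 = 6(Δ_1 - Δ_0) = 108
  1·M_1 + 4·M_2 + 1·M_3 = 6(Δ_2 - Δ_1) = -150
  1·M_2 + 4·M_3 + 1·M_4 = 6(Δ_3 - Δ_2) = 126
Natural end conditions: M_0 = M_4 = 0.
Hence M_0 = 0, M_1 = 1173/28, M_2 = -417/7, M_3 = 1299/28, M_4 = 0.
On [2, 3], with S_0(x) = a_0 + b_0·(x - 2) + c_0·(x - 2)² + d_0·(x - 2)³: c_0 = M_0/2 = 0, d_0 = (M_1 - M_0)/(6h_0) = 391/56, b_0 = Δ_0 - h_0(2M_0 + M_1)/6 = -783/56.

6.9821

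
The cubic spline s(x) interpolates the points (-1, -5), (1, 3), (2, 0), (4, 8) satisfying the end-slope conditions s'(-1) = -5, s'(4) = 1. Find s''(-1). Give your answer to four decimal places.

Let σ_i = s''(x_i). Step sizes h_i = 2, 1, 2; slopes of the chords Δ_i = (y_(i+1) - y_i)/h_i = 4, -3, 4.
  2·σ_0 + 6·σ_1 + 1·σ_2 = 6(Δ_1 - Δ_0) = -42
  1·σ_1 + 6·σ_2 + 2·σ_3 = 6(Δ_2 - Δ_1) = 42
Clamped end conditions give two more equations: 2h_0·σ_0 + h_0·σ_1 = 6(Δ_0 - s'(-1)) = 54 and h_2·σ_2 + 2h_2·σ_3 = 6(s'(4) - Δ_2) = -18.
Solving the tridiagonal system: σ_0 = 87/4, σ_1 = -33/2, σ_2 = 27/2, σ_3 = -45/4.

21.7500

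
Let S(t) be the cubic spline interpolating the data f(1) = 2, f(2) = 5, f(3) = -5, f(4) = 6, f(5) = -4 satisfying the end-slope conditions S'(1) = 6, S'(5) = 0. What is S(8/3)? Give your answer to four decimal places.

-3.3360

With M_i denoting the second derivative at x_i, h_i = 1, 1, 1, 1, and Δ_i = (y_(i+1) − y_i)/h_i = 3, -10, 11, -10:
  1·M_0 + 4·M_1 + 1·M_2 = 6(Δ_1 - Δ_0) = -78
  1·M_1 + 4·M_2 + 1·M_3 = 6(Δ_2 - Δ_1) = 126
  1·M_2 + 4·M_3 + 1·M_4 = 6(Δ_3 - Δ_2) = -126
Clamped end conditions give two more equations: 2h_0·M_0 + h_0·M_1 = 6(Δ_0 - S'(1)) = -18 and h_3·M_3 + 2h_3·M_4 = 6(S'(5) - Δ_3) = 60.
Forward elimination and back-substitution give M_0 = 123/14, M_1 = -249/7, M_2 = 111/2, M_3 = -423/7, M_4 = 843/14.
On [2, 3], S(t) = 5 - 207/28·(t - 2) - 249/14·(t - 2)² + 425/28·(t - 2)³.
With (t - 2) = 2/3: S(8/3) = -1261/378.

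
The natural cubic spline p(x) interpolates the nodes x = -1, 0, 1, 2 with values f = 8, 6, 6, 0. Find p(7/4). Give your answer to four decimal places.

1.9063

Put M_i = p'' at the i-th knot. Here h = (1, 1, 1) and Δ = (-2, 0, -6), so the interior equations h_(i-1)·M_(i-1) + 2(h_(i-1)+h_i)·M_i + h_i·M_(i+1) = 6(Δ_i − Δ_(i-1)) read
  1·M_0 + 4·M_1 + 1·M_2 = 6(Δ_1 - Δ_0) = 12
  1·M_1 + 4·M_2 + 1·M_3 = 6(Δ_2 - Δ_1) = -36
Natural end conditions: M_0 = M_3 = 0.
Forward elimination and back-substitution give M_0 = 0, M_1 = 28/5, M_2 = -52/5, M_3 = 0.
On [1, 2], p(x) = 6 - 38/15·(x - 1) - 26/5·(x - 1)² + 26/15·(x - 1)³.
With (x - 1) = 3/4: p(7/4) = 61/32.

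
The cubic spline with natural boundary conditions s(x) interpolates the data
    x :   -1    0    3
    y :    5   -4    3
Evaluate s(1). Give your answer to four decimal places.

Put M_i = s'' at the i-th knot. Here h = (1, 3) and Δ = (-9, 7/3), so the interior equations h_(i-1)·M_(i-1) + 2(h_(i-1)+h_i)·M_i + h_i·M_(i+1) = 6(Δ_i − Δ_(i-1)) read
  1·M_0 + 8·M_1 + 3·M_2 = 6(Δ_1 - Δ_0) = 68
Natural end conditions: M_0 = M_2 = 0.
Forward elimination and back-substitution give M_0 = 0, M_1 = 17/2, M_2 = 0.
On [0, 3], s(x) = -4 - 37/6·x + 17/4·x² - 17/36·x³.
With x = 1: s(1) = -115/18.

-6.3889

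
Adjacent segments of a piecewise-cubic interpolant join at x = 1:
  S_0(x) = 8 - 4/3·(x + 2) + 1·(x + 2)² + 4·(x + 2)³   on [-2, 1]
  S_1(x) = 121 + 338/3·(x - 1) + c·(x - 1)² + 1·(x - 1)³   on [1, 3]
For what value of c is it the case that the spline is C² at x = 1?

S_0''(x) = 2 + 24·(x + 2), so S_0''(1) = 74. On the right, S_1''(1) = 2c, so c = 37.

37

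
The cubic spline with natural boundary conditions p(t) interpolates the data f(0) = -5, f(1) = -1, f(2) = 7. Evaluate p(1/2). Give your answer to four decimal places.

-3.3750

Write σ_i for p''(x_i). With h_i = 1, 1 and divided differences Δ_i = 4, 8, the continuity of p' gives the tridiagonal system
  1·σ_0 + 4·σ_1 + 1·σ_2 = 6(Δ_1 - Δ_0) = 24
Natural end conditions: σ_0 = σ_2 = 0.
Solving the tridiagonal system: σ_0 = 0, σ_1 = 6, σ_2 = 0.
On [0, 1], p(t) = -5 + 3·t + 0·t² + 1·t³.
With t = 1/2: p(1/2) = -27/8.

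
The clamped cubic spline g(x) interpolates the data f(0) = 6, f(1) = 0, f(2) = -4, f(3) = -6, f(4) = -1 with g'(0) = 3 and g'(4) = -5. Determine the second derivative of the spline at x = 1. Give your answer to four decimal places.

12.7857

Put m_i = g'' at the i-th knot. Here h = (1, 1, 1, 1) and Δ = (-6, -4, -2, 5), so the interior equations h_(i-1)·m_(i-1) + 2(h_(i-1)+h_i)·m_i + h_i·m_(i+1) = 6(Δ_i − Δ_(i-1)) read
  1·m_0 + 4·m_1 + 1·m_2 = 6(Δ_1 - Δ_0) = 12
  1·m_1 + 4·m_2 + 1·m_3 = 6(Δ_2 - Δ_1) = 12
  1·m_2 + 4·m_3 + 1·m_4 = 6(Δ_3 - Δ_2) = 42
Clamped end conditions give two more equations: 2h_0·m_0 + h_0·m_1 = 6(Δ_0 - g'(0)) = -54 and h_3·m_3 + 2h_3·m_4 = 6(g'(4) - Δ_3) = -60.
Forward elimination and back-substitution give m_0 = -935/28, m_1 = 179/14, m_2 = -23/4, m_3 = 311/14, m_4 = -1151/28.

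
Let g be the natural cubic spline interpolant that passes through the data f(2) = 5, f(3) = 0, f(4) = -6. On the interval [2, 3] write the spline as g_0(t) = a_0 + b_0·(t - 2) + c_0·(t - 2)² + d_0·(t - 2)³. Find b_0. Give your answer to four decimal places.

Put m_i = g'' at the i-th knot. Here h = (1, 1) and Δ = (-5, -6), so the interior equations h_(i-1)·m_(i-1) + 2(h_(i-1)+h_i)·m_i + h_i·m_(i+1) = 6(Δ_i − Δ_(i-1)) read
  1·m_0 + 4·m_1 + 1·m_2 = 6(Δ_1 - Δ_0) = -6
Natural end conditions: m_0 = m_2 = 0.
Solving: m_0 = 0, m_1 = -3/2, m_2 = 0.
On [2, 3], with g_0(t) = a_0 + b_0·(t - 2) + c_0·(t - 2)² + d_0·(t - 2)³: c_0 = m_0/2 = 0, d_0 = (m_1 - m_0)/(6h_0) = -1/4, b_0 = Δ_0 - h_0(2m_0 + m_1)/6 = -19/4.

-4.7500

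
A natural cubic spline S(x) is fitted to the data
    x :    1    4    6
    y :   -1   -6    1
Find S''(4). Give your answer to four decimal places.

Let σ_i = S''(x_i). Step sizes h_i = 3, 2; slopes of the chords Δ_i = (y_(i+1) - y_i)/h_i = -5/3, 7/2.
  3·σ_0 + 10·σ_1 + 2·σ_2 = 6(Δ_1 - Δ_0) = 31
Natural end conditions: σ_0 = σ_2 = 0.
Solving: σ_0 = 0, σ_1 = 31/10, σ_2 = 0.

3.1000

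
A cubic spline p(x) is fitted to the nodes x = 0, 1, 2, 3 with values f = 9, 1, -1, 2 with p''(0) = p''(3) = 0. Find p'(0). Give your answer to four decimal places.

With m_i denoting the second derivative at x_i, h_i = 1, 1, 1, and Δ_i = (y_(i+1) − y_i)/h_i = -8, -2, 3:
  1·m_0 + 4·m_1 + 1·m_2 = 6(Δ_1 - Δ_0) = 36
  1·m_1 + 4·m_2 + 1·m_3 = 6(Δ_2 - Δ_1) = 30
Natural end conditions: m_0 = m_3 = 0.
Forward elimination and back-substitution give m_0 = 0, m_1 = 38/5, m_2 = 28/5, m_3 = 0.
On [0, 1], p'(x) = b_0 + 2c_0·x + 3d_0·x² with b_0 = Δ_0 - h_0(2m_0 + m_1)/6 = -139/15, c_0 = m_0/2 = 0, d_0 = (m_1 - m_0)/(6h_0) = 19/15. So p'(0) = -139/15.

-9.2667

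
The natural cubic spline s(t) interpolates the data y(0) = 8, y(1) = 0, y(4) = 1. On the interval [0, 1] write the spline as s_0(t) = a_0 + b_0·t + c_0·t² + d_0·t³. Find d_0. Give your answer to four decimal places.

Let m_i = s''(x_i). Step sizes h_i = 1, 3; slopes of the chords Δ_i = (y_(i+1) - y_i)/h_i = -8, 1/3.
  1·m_0 + 8·m_1 + 3·m_2 = 6(Δ_1 - Δ_0) = 50
Natural end conditions: m_0 = m_2 = 0.
Forward elimination and back-substitution give m_0 = 0, m_1 = 25/4, m_2 = 0.
On [0, 1], with s_0(t) = a_0 + b_0·t + c_0·t² + d_0·t³: c_0 = m_0/2 = 0, d_0 = (m_1 - m_0)/(6h_0) = 25/24, b_0 = Δ_0 - h_0(2m_0 + m_1)/6 = -217/24.

1.0417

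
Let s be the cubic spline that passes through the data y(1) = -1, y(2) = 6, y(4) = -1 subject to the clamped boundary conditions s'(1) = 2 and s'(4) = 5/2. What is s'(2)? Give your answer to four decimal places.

4.1667

Let M_i = s''(x_i). Step sizes h_i = 1, 2; slopes of the chords Δ_i = (y_(i+1) - y_i)/h_i = 7, -7/2.
  1·M_0 + 6·M_1 + 2·M_2 = 6(Δ_1 - Δ_0) = -63
Clamped end conditions give two more equations: 2h_0·M_0 + h_0·M_1 = 6(Δ_0 - s'(1)) = 30 and h_1·M_1 + 2h_1·M_2 = 6(s'(4) - Δ_1) = 36.
Forward elimination and back-substitution give M_0 = 77/3, M_1 = -64/3, M_2 = 59/3.
On [2, 4], s'(x) = b_1 + 2c_1·(x - 2) + 3d_1·(x - 2)² with b_1 = Δ_1 - h_1(2M_1 + M_2)/6 = 25/6, c_1 = M_1/2 = -32/3, d_1 = (M_2 - M_1)/(6h_1) = 41/12. So s'(2) = 25/6.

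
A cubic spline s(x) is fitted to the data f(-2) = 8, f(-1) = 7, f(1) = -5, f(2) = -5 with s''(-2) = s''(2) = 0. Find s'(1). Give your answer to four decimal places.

-2.8750

Write M_i for s''(x_i). With h_i = 1, 2, 1 and divided differences Δ_i = -1, -6, 0, the continuity of s' gives the tridiagonal system
  1·M_0 + 6·M_1 + 2·M_2 = 6(Δ_1 - Δ_0) = -30
  2·M_1 + 6·M_2 + 1·M_3 = 6(Δ_2 - Δ_1) = 36
Natural end conditions: M_0 = M_3 = 0.
Solving: M_0 = 0, M_1 = -63/8, M_2 = 69/8, M_3 = 0.
On [1, 2], s'(x) = b_2 + 2c_2·(x - 1) + 3d_2·(x - 1)² with b_2 = Δ_2 - h_2(2M_2 + M_3)/6 = -23/8, c_2 = M_2/2 = 69/16, d_2 = (M_3 - M_2)/(6h_2) = -23/16. So s'(1) = -23/8.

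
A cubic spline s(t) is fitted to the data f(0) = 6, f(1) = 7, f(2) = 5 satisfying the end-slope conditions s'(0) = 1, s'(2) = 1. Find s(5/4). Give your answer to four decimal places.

With m_i denoting the second derivative at x_i, h_i = 1, 1, and Δ_i = (y_(i+1) − y_i)/h_i = 1, -2:
  1·m_0 + 4·m_1 + 1·m_2 = 6(Δ_1 - Δ_0) = -18
Clamped end conditions give two more equations: 2h_0·m_0 + h_0·m_1 = 6(Δ_0 - s'(0)) = 0 and h_1·m_1 + 2h_1·m_2 = 6(s'(2) - Δ_1) = 18.
Hence m_0 = 9/2, m_1 = -9, m_2 = 27/2.
On [1, 2], s(t) = 7 - 5/4·(t - 1) - 9/2·(t - 1)² + 15/4·(t - 1)³.
With (t - 1) = 1/4: s(5/4) = 1655/256.

6.4648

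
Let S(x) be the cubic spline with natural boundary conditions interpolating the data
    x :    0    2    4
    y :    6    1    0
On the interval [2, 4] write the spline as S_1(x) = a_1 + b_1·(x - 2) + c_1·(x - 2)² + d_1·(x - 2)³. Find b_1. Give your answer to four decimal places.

Let M_i = S''(x_i). Step sizes h_i = 2, 2; slopes of the chords Δ_i = (y_(i+1) - y_i)/h_i = -5/2, -1/2.
  2·M_0 + 8·M_1 + 2·M_2 = 6(Δ_1 - Δ_0) = 12
Natural end conditions: M_0 = M_2 = 0.
Solving the tridiagonal system: M_0 = 0, M_1 = 3/2, M_2 = 0.
On [2, 4], with S_1(x) = a_1 + b_1·(x - 2) + c_1·(x - 2)² + d_1·(x - 2)³: c_1 = M_1/2 = 3/4, d_1 = (M_2 - M_1)/(6h_1) = -1/8, b_1 = Δ_1 - h_1(2M_1 + M_2)/6 = -3/2.

-1.5000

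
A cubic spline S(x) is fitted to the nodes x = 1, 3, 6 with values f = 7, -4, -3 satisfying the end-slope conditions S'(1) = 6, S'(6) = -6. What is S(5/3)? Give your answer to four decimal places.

6.7185

Write m_i for S''(x_i). With h_i = 2, 3 and divided differences Δ_i = -11/2, 1/3, the continuity of S' gives the tridiagonal system
  2·m_0 + 10·m_1 + 3·m_2 = 6(Δ_1 - Δ_0) = 35
Clamped end conditions give two more equations: 2h_0·m_0 + h_0·m_1 = 6(Δ_0 - S'(1)) = -69 and h_1·m_1 + 2h_1·m_2 = 6(S'(6) - Δ_1) = -38.
Solving: m_0 = -463/20, m_1 = 59/5, m_2 = -367/30.
On [1, 3], S(x) = 7 + 6·(x - 1) - 463/40·(x - 1)² + 233/80·(x - 1)³.
With (x - 1) = 2/3: S(5/3) = 907/135.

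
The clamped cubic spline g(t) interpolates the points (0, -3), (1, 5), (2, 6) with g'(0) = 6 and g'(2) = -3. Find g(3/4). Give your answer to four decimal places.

Write σ_i for g''(x_i). With h_i = 1, 1 and divided differences Δ_i = 8, 1, the continuity of g' gives the tridiagonal system
  1·σ_0 + 4·σ_1 + 1·σ_2 = 6(Δ_1 - Δ_0) = -42
Clamped end conditions give two more equations: 2h_0·σ_0 + h_0·σ_1 = 6(Δ_0 - g'(0)) = 12 and h_1·σ_1 + 2h_1·σ_2 = 6(g'(2) - Δ_1) = -24.
Solving the tridiagonal system: σ_0 = 12, σ_1 = -12, σ_2 = -6.
On [0, 1], g(t) = -3 + 6·t + 6·t² - 4·t³.
With t = 3/4: g(3/4) = 51/16.

3.1875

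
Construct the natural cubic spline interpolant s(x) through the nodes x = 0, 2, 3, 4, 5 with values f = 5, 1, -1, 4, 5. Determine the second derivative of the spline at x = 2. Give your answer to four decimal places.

-2.2326

Put m_i = s'' at the i-th knot. Here h = (2, 1, 1, 1) and Δ = (-2, -2, 5, 1), so the interior equations h_(i-1)·m_(i-1) + 2(h_(i-1)+h_i)·m_i + h_i·m_(i+1) = 6(Δ_i − Δ_(i-1)) read
  2·m_0 + 6·m_1 + 1·m_2 = 6(Δ_1 - Δ_0) = 0
  1·m_1 + 4·m_2 + 1·m_3 = 6(Δ_2 - Δ_1) = 42
  1·m_2 + 4·m_3 + 1·m_4 = 6(Δ_3 - Δ_2) = -24
Natural end conditions: m_0 = m_4 = 0.
Solving: m_0 = 0, m_1 = -96/43, m_2 = 576/43, m_3 = -402/43, m_4 = 0.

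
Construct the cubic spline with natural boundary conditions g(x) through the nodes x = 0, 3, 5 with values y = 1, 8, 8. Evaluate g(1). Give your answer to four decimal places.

Let M_i = g''(x_i). Step sizes h_i = 3, 2; slopes of the chords Δ_i = (y_(i+1) - y_i)/h_i = 7/3, 0.
  3·M_0 + 10·M_1 + 2·M_2 = 6(Δ_1 - Δ_0) = -14
Natural end conditions: M_0 = M_2 = 0.
Solving: M_0 = 0, M_1 = -7/5, M_2 = 0.
On [0, 3], g(x) = 1 + 91/30·x + 0·x² - 7/90·x³.
With x = 1: g(1) = 178/45.

3.9556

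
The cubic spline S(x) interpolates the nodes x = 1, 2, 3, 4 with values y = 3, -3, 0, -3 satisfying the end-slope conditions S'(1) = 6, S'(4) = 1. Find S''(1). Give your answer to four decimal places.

Put σ_i = S'' at the i-th knot. Here h = (1, 1, 1) and Δ = (-6, 3, -3), so the interior equations h_(i-1)·σ_(i-1) + 2(h_(i-1)+h_i)·σ_i + h_i·σ_(i+1) = 6(Δ_i − Δ_(i-1)) read
  1·σ_0 + 4·σ_1 + 1·σ_2 = 6(Δ_1 - Δ_0) = 54
  1·σ_1 + 4·σ_2 + 1·σ_3 = 6(Δ_2 - Δ_1) = -36
Clamped end conditions give two more equations: 2h_0·σ_0 + h_0·σ_1 = 6(Δ_0 - S'(1)) = -72 and h_2·σ_2 + 2h_2·σ_3 = 6(S'(4) - Δ_2) = 24.
Solving: σ_0 = -782/15, σ_1 = 484/15, σ_2 = -344/15, σ_3 = 352/15.

-52.1333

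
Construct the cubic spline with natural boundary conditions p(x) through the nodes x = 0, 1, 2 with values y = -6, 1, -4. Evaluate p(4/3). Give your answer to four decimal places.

0.4444

Put σ_i = p'' at the i-th knot. Here h = (1, 1) and Δ = (7, -5), so the interior equations h_(i-1)·σ_(i-1) + 2(h_(i-1)+h_i)·σ_i + h_i·σ_(i+1) = 6(Δ_i − Δ_(i-1)) read
  1·σ_0 + 4·σ_1 + 1·σ_2 = 6(Δ_1 - Δ_0) = -72
Natural end conditions: σ_0 = σ_2 = 0.
Forward elimination and back-substitution give σ_0 = 0, σ_1 = -18, σ_2 = 0.
On [1, 2], p(x) = 1 + 1·(x - 1) - 9·(x - 1)² + 3·(x - 1)³.
With (x - 1) = 1/3: p(4/3) = 4/9.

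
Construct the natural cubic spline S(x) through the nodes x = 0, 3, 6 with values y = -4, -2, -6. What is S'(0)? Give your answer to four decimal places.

1.1667

Put M_i = S'' at the i-th knot. Here h = (3, 3) and Δ = (2/3, -4/3), so the interior equations h_(i-1)·M_(i-1) + 2(h_(i-1)+h_i)·M_i + h_i·M_(i+1) = 6(Δ_i − Δ_(i-1)) read
  3·M_0 + 12·M_1 + 3·M_2 = 6(Δ_1 - Δ_0) = -12
Natural end conditions: M_0 = M_2 = 0.
Hence M_0 = 0, M_1 = -1, M_2 = 0.
On [0, 3], S'(x) = b_0 + 2c_0·x + 3d_0·x² with b_0 = Δ_0 - h_0(2M_0 + M_1)/6 = 7/6, c_0 = M_0/2 = 0, d_0 = (M_1 - M_0)/(6h_0) = -1/18. So S'(0) = 7/6.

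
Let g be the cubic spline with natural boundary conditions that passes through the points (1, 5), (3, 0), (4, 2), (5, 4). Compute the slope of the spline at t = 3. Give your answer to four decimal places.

With M_i denoting the second derivative at x_i, h_i = 2, 1, 1, and Δ_i = (y_(i+1) − y_i)/h_i = -5/2, 2, 2:
  2·M_0 + 6·M_1 + 1·M_2 = 6(Δ_1 - Δ_0) = 27
  1·M_1 + 4·M_2 + 1·M_3 = 6(Δ_2 - Δ_1) = 0
Natural end conditions: M_0 = M_3 = 0.
Forward elimination and back-substitution give M_0 = 0, M_1 = 108/23, M_2 = -27/23, M_3 = 0.
On [3, 4], g'(t) = b_1 + 2c_1·(t - 3) + 3d_1·(t - 3)² with b_1 = Δ_1 - h_1(2M_1 + M_2)/6 = 29/46, c_1 = M_1/2 = 54/23, d_1 = (M_2 - M_1)/(6h_1) = -45/46. So g'(3) = 29/46.

0.6304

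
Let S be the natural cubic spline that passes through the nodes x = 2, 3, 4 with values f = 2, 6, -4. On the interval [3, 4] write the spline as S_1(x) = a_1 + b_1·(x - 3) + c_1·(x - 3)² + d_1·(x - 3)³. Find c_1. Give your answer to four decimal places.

Let M_i = S''(x_i). Step sizes h_i = 1, 1; slopes of the chords Δ_i = (y_(i+1) - y_i)/h_i = 4, -10.
  1·M_0 + 4·M_1 + 1·M_2 = 6(Δ_1 - Δ_0) = -84
Natural end conditions: M_0 = M_2 = 0.
Hence M_0 = 0, M_1 = -21, M_2 = 0.
On [3, 4], with S_1(x) = a_1 + b_1·(x - 3) + c_1·(x - 3)² + d_1·(x - 3)³: c_1 = M_1/2 = -21/2, d_1 = (M_2 - M_1)/(6h_1) = 7/2, b_1 = Δ_1 - h_1(2M_1 + M_2)/6 = -3.

-10.5000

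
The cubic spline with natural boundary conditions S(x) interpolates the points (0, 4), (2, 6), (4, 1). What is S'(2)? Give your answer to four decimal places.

Write M_i for S''(x_i). With h_i = 2, 2 and divided differences Δ_i = 1, -5/2, the continuity of S' gives the tridiagonal system
  2·M_0 + 8·M_1 + 2·M_2 = 6(Δ_1 - Δ_0) = -21
Natural end conditions: M_0 = M_2 = 0.
Forward elimination and back-substitution give M_0 = 0, M_1 = -21/8, M_2 = 0.
On [2, 4], S'(x) = b_1 + 2c_1·(x - 2) + 3d_1·(x - 2)² with b_1 = Δ_1 - h_1(2M_1 + M_2)/6 = -3/4, c_1 = M_1/2 = -21/16, d_1 = (M_2 - M_1)/(6h_1) = 7/32. So S'(2) = -3/4.

-0.7500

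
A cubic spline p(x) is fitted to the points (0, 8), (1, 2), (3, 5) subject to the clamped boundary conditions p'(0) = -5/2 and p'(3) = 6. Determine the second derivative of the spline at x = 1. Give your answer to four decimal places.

9.3333

Let m_i = p''(x_i). Step sizes h_i = 1, 2; slopes of the chords Δ_i = (y_(i+1) - y_i)/h_i = -6, 3/2.
  1·m_0 + 6·m_1 + 2·m_2 = 6(Δ_1 - Δ_0) = 45
Clamped end conditions give two more equations: 2h_0·m_0 + h_0·m_1 = 6(Δ_0 - p'(0)) = -21 and h_1·m_1 + 2h_1·m_2 = 6(p'(3) - Δ_1) = 27.
Forward elimination and back-substitution give m_0 = -91/6, m_1 = 28/3, m_2 = 25/12.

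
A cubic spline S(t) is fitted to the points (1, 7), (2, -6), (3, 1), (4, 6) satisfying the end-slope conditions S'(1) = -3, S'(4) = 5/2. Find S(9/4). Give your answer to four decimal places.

-6.2484

Write M_i for S''(x_i). With h_i = 1, 1, 1 and divided differences Δ_i = -13, 7, 5, the continuity of S' gives the tridiagonal system
  1·M_0 + 4·M_1 + 1·M_2 = 6(Δ_1 - Δ_0) = 120
  1·M_1 + 4·M_2 + 1·M_3 = 6(Δ_2 - Δ_1) = -12
Clamped end conditions give two more equations: 2h_0·M_0 + h_0·M_1 = 6(Δ_0 - S'(1)) = -60 and h_2·M_2 + 2h_2·M_3 = 6(S'(4) - Δ_2) = -15.
Solving the tridiagonal system: M_0 = -803/15, M_1 = 706/15, M_2 = -221/15, M_3 = -2/15.
On [2, 3], S(t) = -6 - 187/30·(t - 2) + 353/15·(t - 2)² - 103/10·(t - 2)³.
With (t - 2) = 1/4: S(9/4) = -3999/640.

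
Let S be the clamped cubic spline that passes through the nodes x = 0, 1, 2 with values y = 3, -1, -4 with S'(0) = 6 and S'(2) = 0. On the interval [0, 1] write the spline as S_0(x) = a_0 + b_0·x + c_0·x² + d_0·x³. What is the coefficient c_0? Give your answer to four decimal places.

-17.2500

Write m_i for S''(x_i). With h_i = 1, 1 and divided differences Δ_i = -4, -3, the continuity of S' gives the tridiagonal system
  1·m_0 + 4·m_1 + 1·m_2 = 6(Δ_1 - Δ_0) = 6
Clamped end conditions give two more equations: 2h_0·m_0 + h_0·m_1 = 6(Δ_0 - S'(0)) = -60 and h_1·m_1 + 2h_1·m_2 = 6(S'(2) - Δ_1) = 18.
Solving: m_0 = -69/2, m_1 = 9, m_2 = 9/2.
On [0, 1], with S_0(x) = a_0 + b_0·x + c_0·x² + d_0·x³: c_0 = m_0/2 = -69/4, d_0 = (m_1 - m_0)/(6h_0) = 29/4, b_0 = Δ_0 - h_0(2m_0 + m_1)/6 = 6.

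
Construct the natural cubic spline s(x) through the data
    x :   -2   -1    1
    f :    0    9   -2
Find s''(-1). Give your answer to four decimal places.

Let M_i = s''(x_i). Step sizes h_i = 1, 2; slopes of the chords Δ_i = (y_(i+1) - y_i)/h_i = 9, -11/2.
  1·M_0 + 6·M_1 + 2·M_2 = 6(Δ_1 - Δ_0) = -87
Natural end conditions: M_0 = M_2 = 0.
Solving the tridiagonal system: M_0 = 0, M_1 = -29/2, M_2 = 0.

-14.5000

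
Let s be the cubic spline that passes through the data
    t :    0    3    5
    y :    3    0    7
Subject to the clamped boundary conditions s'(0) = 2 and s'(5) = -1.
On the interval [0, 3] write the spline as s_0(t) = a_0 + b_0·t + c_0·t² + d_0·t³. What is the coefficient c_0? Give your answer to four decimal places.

Let M_i = s''(x_i). Step sizes h_i = 3, 2; slopes of the chords Δ_i = (y_(i+1) - y_i)/h_i = -1, 7/2.
  3·M_0 + 10·M_1 + 2·M_2 = 6(Δ_1 - Δ_0) = 27
Clamped end conditions give two more equations: 2h_0·M_0 + h_0·M_1 = 6(Δ_0 - s'(0)) = -18 and h_1·M_1 + 2h_1·M_2 = 6(s'(5) - Δ_1) = -27.
Solving the tridiagonal system: M_0 = -63/10, M_1 = 33/5, M_2 = -201/20.
On [0, 3], with s_0(t) = a_0 + b_0·t + c_0·t² + d_0·t³: c_0 = M_0/2 = -63/20, d_0 = (M_1 - M_0)/(6h_0) = 43/60, b_0 = Δ_0 - h_0(2M_0 + M_1)/6 = 2.

-3.1500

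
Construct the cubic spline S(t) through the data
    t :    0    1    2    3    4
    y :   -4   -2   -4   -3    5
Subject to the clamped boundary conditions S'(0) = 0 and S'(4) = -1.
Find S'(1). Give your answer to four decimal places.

With M_i denoting the second derivative at x_i, h_i = 1, 1, 1, 1, and Δ_i = (y_(i+1) − y_i)/h_i = 2, -2, 1, 8:
  1·M_0 + 4·M_1 + 1·M_2 = 6(Δ_1 - Δ_0) = -24
  1·M_1 + 4·M_2 + 1·M_3 = 6(Δ_2 - Δ_1) = 18
  1·M_2 + 4·M_3 + 1·M_4 = 6(Δ_3 - Δ_2) = 42
Clamped end conditions give two more equations: 2h_0·M_0 + h_0·M_1 = 6(Δ_0 - S'(0)) = 12 and h_3·M_3 + 2h_3·M_4 = 6(S'(4) - Δ_3) = -54.
Solving: M_0 = 74/7, M_1 = -64/7, M_2 = 2, M_3 = 134/7, M_4 = -256/7.
On [1, 2], S'(t) = b_1 + 2c_1·(t - 1) + 3d_1·(t - 1)² with b_1 = Δ_1 - h_1(2M_1 + M_2)/6 = 5/7, c_1 = M_1/2 = -32/7, d_1 = (M_2 - M_1)/(6h_1) = 13/7. So S'(1) = 5/7.

0.7143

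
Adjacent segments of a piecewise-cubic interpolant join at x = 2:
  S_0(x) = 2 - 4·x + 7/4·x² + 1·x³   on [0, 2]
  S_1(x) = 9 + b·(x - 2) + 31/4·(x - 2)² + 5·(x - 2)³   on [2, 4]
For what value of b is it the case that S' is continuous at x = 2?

S_0'(x) = -4 + 7/2·x + 3·x², so S_0'(2) = 15. On the right, S_1'(2) = b, so b = 15.

15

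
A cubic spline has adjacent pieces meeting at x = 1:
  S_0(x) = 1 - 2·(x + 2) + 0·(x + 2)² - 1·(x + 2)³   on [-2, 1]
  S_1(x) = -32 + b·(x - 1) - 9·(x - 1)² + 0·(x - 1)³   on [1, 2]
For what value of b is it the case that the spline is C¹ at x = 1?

S_0'(x) = -2 + 0·(x + 2) - 3·(x + 2)², so S_0'(1) = -29. On the right, S_1'(1) = b, so b = -29.

-29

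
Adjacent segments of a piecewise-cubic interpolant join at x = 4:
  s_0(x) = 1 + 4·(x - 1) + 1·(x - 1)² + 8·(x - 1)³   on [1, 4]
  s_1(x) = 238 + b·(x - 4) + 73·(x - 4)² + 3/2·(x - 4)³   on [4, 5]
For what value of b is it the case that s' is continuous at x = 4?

226

s_0'(x) = 4 + 2·(x - 1) + 24·(x - 1)², so s_0'(4) = 226. On the right, s_1'(4) = b, so b = 226.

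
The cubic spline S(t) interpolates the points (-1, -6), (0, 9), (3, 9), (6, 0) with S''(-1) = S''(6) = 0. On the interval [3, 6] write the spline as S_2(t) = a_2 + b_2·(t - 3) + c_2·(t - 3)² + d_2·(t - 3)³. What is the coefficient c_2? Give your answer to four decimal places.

0.7241

With σ_i denoting the second derivative at x_i, h_i = 1, 3, 3, and Δ_i = (y_(i+1) − y_i)/h_i = 15, 0, -3:
  1·σ_0 + 8·σ_1 + 3·σ_2 = 6(Δ_1 - Δ_0) = -90
  3·σ_1 + 12·σ_2 + 3·σ_3 = 6(Δ_2 - Δ_1) = -18
Natural end conditions: σ_0 = σ_3 = 0.
Hence σ_0 = 0, σ_1 = -342/29, σ_2 = 42/29, σ_3 = 0.
On [3, 6], with S_2(t) = a_2 + b_2·(t - 3) + c_2·(t - 3)² + d_2·(t - 3)³: c_2 = σ_2/2 = 21/29, d_2 = (σ_3 - σ_2)/(6h_2) = -7/87, b_2 = Δ_2 - h_2(2σ_2 + σ_3)/6 = -129/29.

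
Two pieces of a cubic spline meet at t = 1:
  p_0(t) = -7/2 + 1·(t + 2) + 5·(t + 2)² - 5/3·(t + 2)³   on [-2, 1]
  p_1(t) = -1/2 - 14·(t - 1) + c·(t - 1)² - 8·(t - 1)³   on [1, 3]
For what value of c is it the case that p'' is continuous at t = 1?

-10

p_0''(t) = 10 - 10·(t + 2), so p_0''(1) = -20. On the right, p_1''(1) = 2c, so c = -10.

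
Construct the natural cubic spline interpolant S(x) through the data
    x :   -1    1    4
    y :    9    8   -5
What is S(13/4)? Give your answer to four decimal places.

Let M_i = S''(x_i). Step sizes h_i = 2, 3; slopes of the chords Δ_i = (y_(i+1) - y_i)/h_i = -1/2, -13/3.
  2·M_0 + 10·M_1 + 3·M_2 = 6(Δ_1 - Δ_0) = -23
Natural end conditions: M_0 = M_2 = 0.
Hence M_0 = 0, M_1 = -23/10, M_2 = 0.
On [1, 4], S(x) = 8 - 61/30·(x - 1) - 23/20·(x - 1)² + 23/180·(x - 1)³.
With (x - 1) = 9/4: S(13/4) = -241/256.

-0.9414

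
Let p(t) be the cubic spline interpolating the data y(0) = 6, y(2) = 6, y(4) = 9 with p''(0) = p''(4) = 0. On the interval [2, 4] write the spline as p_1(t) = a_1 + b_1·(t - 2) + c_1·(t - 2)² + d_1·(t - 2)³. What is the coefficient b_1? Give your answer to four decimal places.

Put m_i = p'' at the i-th knot. Here h = (2, 2) and Δ = (0, 3/2), so the interior equations h_(i-1)·m_(i-1) + 2(h_(i-1)+h_i)·m_i + h_i·m_(i+1) = 6(Δ_i − Δ_(i-1)) read
  2·m_0 + 8·m_1 + 2·m_2 = 6(Δ_1 - Δ_0) = 9
Natural end conditions: m_0 = m_2 = 0.
Solving: m_0 = 0, m_1 = 9/8, m_2 = 0.
On [2, 4], with p_1(t) = a_1 + b_1·(t - 2) + c_1·(t - 2)² + d_1·(t - 2)³: c_1 = m_1/2 = 9/16, d_1 = (m_2 - m_1)/(6h_1) = -3/32, b_1 = Δ_1 - h_1(2m_1 + m_2)/6 = 3/4.

0.7500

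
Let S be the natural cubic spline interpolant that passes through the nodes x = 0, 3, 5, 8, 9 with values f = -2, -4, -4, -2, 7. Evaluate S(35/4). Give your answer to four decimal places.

4.4790

Write M_i for S''(x_i). With h_i = 3, 2, 3, 1 and divided differences Δ_i = -2/3, 0, 2/3, 9, the continuity of S' gives the tridiagonal system
  3·M_0 + 10·M_1 + 2·M_2 = 6(Δ_1 - Δ_0) = 4
  2·M_1 + 10·M_2 + 3·M_3 = 6(Δ_2 - Δ_1) = 4
  3·M_2 + 8·M_3 + 1·M_4 = 6(Δ_3 - Δ_2) = 50
Natural end conditions: M_0 = M_4 = 0.
Forward elimination and back-substitution give M_0 = 0, M_1 = 260/339, M_2 = -622/339, M_3 = 784/113, M_4 = 0.
On [8, 9], S(x) = -2 + 2267/339·(x - 8) + 392/113·(x - 8)² - 392/339·(x - 8)³.
With (x - 8) = 3/4: S(35/4) = 4049/904.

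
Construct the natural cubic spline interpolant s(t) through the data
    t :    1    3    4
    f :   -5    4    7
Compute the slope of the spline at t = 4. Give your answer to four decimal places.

Let m_i = s''(x_i). Step sizes h_i = 2, 1; slopes of the chords Δ_i = (y_(i+1) - y_i)/h_i = 9/2, 3.
  2·m_0 + 6·m_1 + 1·m_2 = 6(Δ_1 - Δ_0) = -9
Natural end conditions: m_0 = m_2 = 0.
Hence m_0 = 0, m_1 = -3/2, m_2 = 0.
On [3, 4], s'(t) = b_1 + 2c_1·(t - 3) + 3d_1·(t - 3)² with b_1 = Δ_1 - h_1(2m_1 + m_2)/6 = 7/2, c_1 = m_1/2 = -3/4, d_1 = (m_2 - m_1)/(6h_1) = 1/4. So s'(4) = 11/4.

2.7500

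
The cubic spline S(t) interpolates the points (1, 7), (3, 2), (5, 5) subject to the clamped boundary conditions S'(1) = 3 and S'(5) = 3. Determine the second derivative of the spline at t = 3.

6

Let M_i = S''(x_i). Step sizes h_i = 2, 2; slopes of the chords Δ_i = (y_(i+1) - y_i)/h_i = -5/2, 3/2.
  2·M_0 + 8·M_1 + 2·M_2 = 6(Δ_1 - Δ_0) = 24
Clamped end conditions give two more equations: 2h_0·M_0 + h_0·M_1 = 6(Δ_0 - S'(1)) = -33 and h_1·M_1 + 2h_1·M_2 = 6(S'(5) - Δ_1) = 9.
Solving: M_0 = -45/4, M_1 = 6, M_2 = -3/4.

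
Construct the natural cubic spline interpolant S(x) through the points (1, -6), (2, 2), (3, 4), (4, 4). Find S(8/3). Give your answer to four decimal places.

3.8173

Put M_i = S'' at the i-th knot. Here h = (1, 1, 1) and Δ = (8, 2, 0), so the interior equations h_(i-1)·M_(i-1) + 2(h_(i-1)+h_i)·M_i + h_i·M_(i+1) = 6(Δ_i − Δ_(i-1)) read
  1·M_0 + 4·M_1 + 1·M_2 = 6(Δ_1 - Δ_0) = -36
  1·M_1 + 4·M_2 + 1·M_3 = 6(Δ_2 - Δ_1) = -12
Natural end conditions: M_0 = M_3 = 0.
Solving: M_0 = 0, M_1 = -44/5, M_2 = -4/5, M_3 = 0.
On [2, 3], S(x) = 2 + 76/15·(x - 2) - 22/5·(x - 2)² + 4/3·(x - 2)³.
With (x - 2) = 2/3: S(8/3) = 1546/405.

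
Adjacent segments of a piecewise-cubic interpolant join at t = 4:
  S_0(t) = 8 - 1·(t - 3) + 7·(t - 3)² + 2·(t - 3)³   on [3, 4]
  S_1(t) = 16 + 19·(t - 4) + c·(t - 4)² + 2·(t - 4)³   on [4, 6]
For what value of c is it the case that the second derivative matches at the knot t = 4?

13

S_0''(t) = 14 + 12·(t - 3), so S_0''(4) = 26. On the right, S_1''(4) = 2c, so c = 13.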